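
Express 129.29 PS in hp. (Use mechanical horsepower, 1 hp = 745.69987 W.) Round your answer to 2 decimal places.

127.52 hp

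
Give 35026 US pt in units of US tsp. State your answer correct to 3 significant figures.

3.36e+6 US teaspoons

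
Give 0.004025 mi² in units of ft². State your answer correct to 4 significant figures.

112200 ft²

1 mi² = 2.78784 × 10^7 square feet.
So 0.004025 × 2.78784 × 10^7 ≈ 112200 ft².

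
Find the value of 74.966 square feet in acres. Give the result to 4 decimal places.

1 square foot = 2.29568e-5 acres.
74.966 × 2.29568e-5 ≈ 0.0017 acre.

0.0017 acre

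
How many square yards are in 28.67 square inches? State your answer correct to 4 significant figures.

0.02212 square yards

1 square inch = 0.000771605 square yards.
Then 28.67 × 0.000771605 ≈ 0.02212 yd².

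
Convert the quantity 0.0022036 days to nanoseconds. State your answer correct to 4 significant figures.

1.904e+11 nanoseconds

1 d = 8.64000e+13 ns.
Thus 0.0022036 × 8.64000e+13 ≈ 1.904e+11 ns.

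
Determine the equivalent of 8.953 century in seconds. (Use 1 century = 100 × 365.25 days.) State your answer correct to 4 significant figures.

1 century = 3.15576 × 10^9 seconds.
8.953 × 3.15576 × 10^9 ≈ 2.825 × 10^10 s.

2.825 × 10^10 seconds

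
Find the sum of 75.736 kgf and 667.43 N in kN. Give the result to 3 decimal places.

75.736 kgf = 0.742716 kN and 667.43 N = 0.667430 kN.
0.742716 + 0.667430 ≈ 1.410 kN.

1.410 kN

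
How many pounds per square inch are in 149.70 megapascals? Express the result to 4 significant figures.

21710 pounds per square inch

1 megapascal = 145.038 pounds per square inch.
Thus 149.70 × 145.038 ≈ 21710 psi.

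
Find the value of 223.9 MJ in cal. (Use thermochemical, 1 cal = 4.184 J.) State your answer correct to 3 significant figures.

1 megajoule = 239006 cal.
Then 223.9 × 239006 ≈ 5.35 × 10^7 cal.

5.35 × 10^7 cal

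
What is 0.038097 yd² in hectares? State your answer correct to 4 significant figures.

3.185 × 10^-6 hectares

1 square yard = 8.36127 × 10^-5 hectares.
Thus 0.038097 × 8.36127 × 10^-5 ≈ 3.185 × 10^-6 ha.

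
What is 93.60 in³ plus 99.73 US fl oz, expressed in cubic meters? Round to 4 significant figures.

93.60 in³ = 0.00153383 m³ and 99.73 US fl oz = 0.00294937 m³.
0.00153383 + 0.00294937 ≈ 0.004483 m³.

0.004483 m³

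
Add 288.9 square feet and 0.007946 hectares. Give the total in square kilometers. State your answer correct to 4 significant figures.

288.9 ft² = 2.68397e-5 km² and 0.007946 ha = 7.94600e-5 km².
2.68397e-5 + 7.94600e-5 ≈ 0.0001063 km².

0.0001063 km²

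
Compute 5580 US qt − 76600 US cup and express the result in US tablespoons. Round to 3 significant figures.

-868000 US tbsp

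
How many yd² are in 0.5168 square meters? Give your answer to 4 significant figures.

0.6181 yd²

1 m² = 1.19599 square yards.
0.5168 × 1.19599 ≈ 0.6181 yd².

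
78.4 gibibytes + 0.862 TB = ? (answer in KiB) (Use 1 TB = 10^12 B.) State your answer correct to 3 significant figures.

9.24 × 10^8 kibibytes

78.4 GiB = 8.22084 × 10^7 KiB and 0.862 TB = 8.41797 × 10^8 KiB.
8.22084 × 10^7 + 8.41797 × 10^8 ≈ 9.24 × 10^8 KiB.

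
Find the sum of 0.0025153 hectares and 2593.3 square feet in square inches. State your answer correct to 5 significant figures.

412420 square inches

0.0025153 ha = 38987.2 in² and 2593.3 ft² = 373435 in².
38987.2 + 373435 ≈ 412420 in².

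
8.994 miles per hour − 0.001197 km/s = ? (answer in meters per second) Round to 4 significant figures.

8.994 mph = 4.02068 m/s and 0.001197 km/s = 1.19700 m/s.
4.02068 − 1.19700 ≈ 2.824 m/s.

2.824 m/s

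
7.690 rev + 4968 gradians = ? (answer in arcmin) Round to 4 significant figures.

7.690 rev = 166104 arcmin and 4968 grad = 268272 arcmin.
166104 + 268272 ≈ 434400 arcmin.

434400 arcmin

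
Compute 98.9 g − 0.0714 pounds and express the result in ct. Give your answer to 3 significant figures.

98.9 g = 494.500 ct and 0.0714 lb = 161.932 ct.
494.500 − 161.932 ≈ 333 ct.

333 carats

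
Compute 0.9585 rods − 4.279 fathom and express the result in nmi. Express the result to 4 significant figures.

-0.001623 nmi

0.9585 rod = 0.00260286 nmi and 4.279 fathom = 0.00422540 nmi.
0.00260286 − 0.00422540 ≈ -0.001623 nmi.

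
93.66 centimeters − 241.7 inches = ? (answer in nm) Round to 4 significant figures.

-5.203e+9 nanometers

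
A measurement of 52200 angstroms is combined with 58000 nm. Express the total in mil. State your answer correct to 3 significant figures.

52200 Å = 0.205512 mil and 58000 nm = 2.28346 mil.
0.205512 + 2.28346 ≈ 2.49 mil.

2.49 mil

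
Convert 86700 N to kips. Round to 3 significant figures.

1 newton = 0.000224809 kips.
So 86700 × 0.000224809 ≈ 19.5 kip.

19.5 kip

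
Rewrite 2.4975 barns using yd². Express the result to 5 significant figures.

2.9870 × 10^-28 square yards

1 barn = 1.19599 × 10^-28 yd².
2.4975 × 1.19599 × 10^-28 ≈ 2.9870 × 10^-28 yd².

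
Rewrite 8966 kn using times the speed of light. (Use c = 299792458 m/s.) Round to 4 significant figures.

1 knot = 1.71600 × 10^-9 c.
Then 8966 × 1.71600 × 10^-9 ≈ 1.539 × 10^-5 c.

1.539 × 10^-5 c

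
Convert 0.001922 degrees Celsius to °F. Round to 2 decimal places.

32.00 °F

°F = °C × 9/5 + 32.
Applying the formula gives 32.00 °F.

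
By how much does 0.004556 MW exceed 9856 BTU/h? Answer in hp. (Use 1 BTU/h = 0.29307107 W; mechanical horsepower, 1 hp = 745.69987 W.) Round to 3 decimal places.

2.236 hp

0.004556 MW = 6.10970 hp and 9856 BTU/h = 3.87355 hp.
6.10970 − 3.87355 ≈ 2.236 hp.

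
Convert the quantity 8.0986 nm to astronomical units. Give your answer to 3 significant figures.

5.41e-20 astronomical units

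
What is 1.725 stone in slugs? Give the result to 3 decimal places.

1 stone = 0.435133 slug.
So 1.725 × 0.435133 ≈ 0.751 slug.

0.751 slugs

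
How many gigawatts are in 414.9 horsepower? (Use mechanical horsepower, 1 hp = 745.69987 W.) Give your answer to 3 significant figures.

0.000309 gigawatts

1 hp = 7.45700 × 10^-7 GW.
414.9 × 7.45700 × 10^-7 ≈ 0.000309 GW.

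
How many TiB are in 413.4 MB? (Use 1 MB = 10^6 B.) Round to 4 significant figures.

1 MB = 9.09495 × 10^-7 TiB.
Then 413.4 × 9.09495 × 10^-7 ≈ 0.0003760 TiB.

0.0003760 TiB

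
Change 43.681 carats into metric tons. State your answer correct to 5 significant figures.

1 carat = 2.00000 × 10^-7 t.
Thus 43.681 × 2.00000 × 10^-7 ≈ 8.7362 × 10^-6 t.

8.7362 × 10^-6 metric tons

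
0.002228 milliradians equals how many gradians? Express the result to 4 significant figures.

0.0001418 grad

1 mrad = 0.0636620 grad.
Then 0.002228 × 0.0636620 ≈ 0.0001418 grad.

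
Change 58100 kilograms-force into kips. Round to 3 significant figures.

1 kilogram-force = 0.00220462 kips.
So 58100 × 0.00220462 ≈ 128 kip.

128 kips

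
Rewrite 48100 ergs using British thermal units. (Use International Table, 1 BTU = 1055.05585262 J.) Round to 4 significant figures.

1 erg = 9.47817 × 10^-11 British thermal units.
Then 48100 × 9.47817 × 10^-11 ≈ 4.559 × 10^-6 BTU.

4.559 × 10^-6 BTU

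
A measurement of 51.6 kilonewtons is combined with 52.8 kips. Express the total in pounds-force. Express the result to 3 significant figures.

51.6 kN = 11600.1 lbf and 52.8 kip = 52800.0 lbf.
11600.1 + 52800.0 ≈ 64400 lbf.

64400 lbf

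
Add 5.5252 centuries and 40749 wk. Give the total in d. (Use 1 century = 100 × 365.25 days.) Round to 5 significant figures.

487050 d

5.5252 century = 201808 d and 40749 wk = 285243 d.
201808 + 285243 ≈ 487050 d.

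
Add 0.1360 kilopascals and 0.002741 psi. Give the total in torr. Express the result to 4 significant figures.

1.162 torr

0.1360 kPa = 1.02008 torr and 0.002741 psi = 0.141751 torr.
1.02008 + 0.141751 ≈ 1.162 torr.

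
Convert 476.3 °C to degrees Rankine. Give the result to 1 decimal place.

°R = (°C + 273.15) × 9/5.
Applying the formula gives 1349.0 °R.

1349.0 degrees Rankine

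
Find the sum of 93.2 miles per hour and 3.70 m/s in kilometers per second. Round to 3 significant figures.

0.0454 kilometers per second

93.2 mph = 0.0416641 km/s and 3.70 m/s = 0.00370000 km/s.
0.0416641 + 0.00370000 ≈ 0.0454 km/s.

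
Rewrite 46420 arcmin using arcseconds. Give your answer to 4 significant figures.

2.785 × 10^6 arcseconds

1 arcmin = 60.0000 arcseconds.
46420 × 60.0000 ≈ 2.785 × 10^6 arcsec.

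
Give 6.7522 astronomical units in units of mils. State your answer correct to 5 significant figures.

3.9768e+16 mil

1 au = 5.88968e+15 mil.
6.7522 × 5.88968e+15 ≈ 3.9768e+16 mil.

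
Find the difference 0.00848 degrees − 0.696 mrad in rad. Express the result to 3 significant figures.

-0.000548 rad

0.00848 ° = 0.000148004 rad and 0.696 mrad = 0.000696000 rad.
0.000148004 − 0.000696000 ≈ -0.000548 rad.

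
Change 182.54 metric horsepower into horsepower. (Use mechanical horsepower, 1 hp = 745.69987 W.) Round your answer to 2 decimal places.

180.04 hp

1 metric horsepower = 0.986320 hp.
So 182.54 × 0.986320 ≈ 180.04 hp.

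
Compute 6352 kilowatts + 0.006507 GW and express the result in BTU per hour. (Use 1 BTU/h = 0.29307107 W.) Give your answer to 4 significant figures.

4.388 × 10^7 BTU/h

6352 kW = 2.16739 × 10^7 BTU/h and 0.006507 GW = 2.22028 × 10^7 BTU/h.
2.16739 × 10^7 + 2.22028 × 10^7 ≈ 4.388 × 10^7 BTU/h.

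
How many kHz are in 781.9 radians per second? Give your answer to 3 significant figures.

0.124 kHz

1 rad/s = 0.000159155 kHz.
So 781.9 × 0.000159155 ≈ 0.124 kHz.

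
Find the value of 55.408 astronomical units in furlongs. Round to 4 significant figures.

4.120e+10 furlong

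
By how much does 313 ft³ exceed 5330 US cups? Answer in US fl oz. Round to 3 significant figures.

313 ft³ = 299700 US fl oz and 5330 US cup = 42640.0 US fl oz.
299700 − 42640.0 ≈ 257000 US fl oz.

257000 US fluid ounces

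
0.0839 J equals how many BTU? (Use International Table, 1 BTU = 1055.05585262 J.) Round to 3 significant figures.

7.95e-5 British thermal units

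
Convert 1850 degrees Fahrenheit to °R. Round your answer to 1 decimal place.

2309.7 °R

°R = °F + 459.67.
Applying the formula gives 2309.7 °R.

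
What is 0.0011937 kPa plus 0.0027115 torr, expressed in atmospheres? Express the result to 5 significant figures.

0.0011937 kPa = 1.17809 × 10^-5 atm and 0.0027115 torr = 3.56776 × 10^-6 atm.
1.17809 × 10^-5 + 3.56776 × 10^-6 ≈ 1.5349 × 10^-5 atm.

1.5349 × 10^-5 atm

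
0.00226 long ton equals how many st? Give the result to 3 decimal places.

1 long ton = 160.000 stone.
Thus 0.00226 × 160.000 ≈ 0.362 st.

0.362 st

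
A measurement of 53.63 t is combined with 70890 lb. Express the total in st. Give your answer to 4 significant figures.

13510 stone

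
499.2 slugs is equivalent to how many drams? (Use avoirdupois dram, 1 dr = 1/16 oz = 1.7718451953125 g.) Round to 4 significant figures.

4.112e+6 drams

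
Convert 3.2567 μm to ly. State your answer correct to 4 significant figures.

3.442e-22 ly

1 micrometer = 1.05700e-22 ly.
So 3.2567 × 1.05700e-22 ≈ 3.442e-22 ly.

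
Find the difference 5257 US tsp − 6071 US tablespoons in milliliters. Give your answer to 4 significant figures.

-63860 milliliters

5257 US tsp = 25911.3 mL and 6071 US tbsp = 89770.4 mL.
25911.3 − 89770.4 ≈ -63860 mL.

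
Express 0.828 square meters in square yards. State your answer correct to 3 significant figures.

0.990 yd²

1 m² = 1.19599 yd².
So 0.828 × 1.19599 ≈ 0.990 yd².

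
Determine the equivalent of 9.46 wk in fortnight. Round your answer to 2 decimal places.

4.73 fortnights

1 week = 0.500000 fortnight.
Then 9.46 × 0.500000 ≈ 4.73 fortnight.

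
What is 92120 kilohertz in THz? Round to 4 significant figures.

9.212e-5 THz

1 kHz = 1.00000e-9 THz.
Then 92120 × 1.00000e-9 ≈ 9.212e-5 THz.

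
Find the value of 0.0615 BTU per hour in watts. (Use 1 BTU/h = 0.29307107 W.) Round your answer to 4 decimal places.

0.0180 W

1 BTU per hour = 0.293071 watts.
Then 0.0615 × 0.293071 ≈ 0.0180 W.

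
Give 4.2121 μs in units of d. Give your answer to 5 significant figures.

1 μs = 1.15741e-11 d.
Then 4.2121 × 1.15741e-11 ≈ 4.8751e-11 d.

4.8751e-11 d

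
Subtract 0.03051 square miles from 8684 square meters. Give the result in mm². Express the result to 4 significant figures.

-7.034e+10 mm²

8684 m² = 8.68400e+9 mm² and 0.03051 mi² = 7.90205e+10 mm².
8.68400e+9 − 7.90205e+10 ≈ -7.034e+10 mm².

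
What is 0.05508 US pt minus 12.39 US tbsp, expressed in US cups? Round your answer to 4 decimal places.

-0.6642 US cup

0.05508 US pt = 0.110160 US cup and 12.39 US tbsp = 0.774375 US cup.
0.110160 − 0.774375 ≈ -0.6642 US cup.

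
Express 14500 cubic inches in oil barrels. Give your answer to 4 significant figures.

1 cubic inch = 0.000103072 oil barrels.
Then 14500 × 0.000103072 ≈ 1.495 bbl.

1.495 bbl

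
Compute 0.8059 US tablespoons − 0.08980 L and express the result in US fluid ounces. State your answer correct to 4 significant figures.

0.8059 US tbsp = 0.402950 US fl oz and 0.08980 L = 3.03650 US fl oz.
0.402950 − 3.03650 ≈ -2.634 US fl oz.

-2.634 US fl oz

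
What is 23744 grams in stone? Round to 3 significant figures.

3.74 stone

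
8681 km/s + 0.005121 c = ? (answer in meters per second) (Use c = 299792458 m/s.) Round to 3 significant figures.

1.02e+7 m/s

8681 km/s = 8.68100e+6 m/s and 0.005121 c = 1.53524e+6 m/s.
8.68100e+6 + 1.53524e+6 ≈ 1.02e+7 m/s.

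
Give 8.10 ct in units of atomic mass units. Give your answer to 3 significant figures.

9.76 × 10^23 atomic mass units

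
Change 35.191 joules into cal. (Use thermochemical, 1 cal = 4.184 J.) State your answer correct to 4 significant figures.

8.411 cal

1 J = 0.239006 cal.
Then 35.191 × 0.239006 ≈ 8.411 cal.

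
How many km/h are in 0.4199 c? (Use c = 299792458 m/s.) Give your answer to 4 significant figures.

1 c = 1.07925e+9 km/h.
Thus 0.4199 × 1.07925e+9 ≈ 4.532e+8 km/h.

4.532e+8 kilometers per hour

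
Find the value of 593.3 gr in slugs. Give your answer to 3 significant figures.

1 gr = 4.44014e-6 slugs.
Then 593.3 × 4.44014e-6 ≈ 0.00263 slug.

0.00263 slugs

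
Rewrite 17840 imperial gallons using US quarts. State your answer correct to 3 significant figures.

1 imp gal = 4.80380 US qt.
So 17840 × 4.80380 ≈ 85700 US qt.

85700 US qt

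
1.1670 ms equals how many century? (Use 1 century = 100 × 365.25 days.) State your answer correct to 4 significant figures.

3.698 × 10^-13 century

1 millisecond = 3.16881 × 10^-13 century.
1.1670 × 3.16881 × 10^-13 ≈ 3.698 × 10^-13 century.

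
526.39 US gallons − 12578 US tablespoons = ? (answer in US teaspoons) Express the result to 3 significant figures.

367000 US teaspoons

526.39 US gal = 404268 US tsp and 12578 US tbsp = 37734.0 US tsp.
404268 − 37734.0 ≈ 367000 US tsp.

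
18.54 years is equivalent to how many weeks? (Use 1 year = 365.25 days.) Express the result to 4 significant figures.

1 yr = 52.1786 wk.
Then 18.54 × 52.1786 ≈ 967.4 wk.

967.4 wk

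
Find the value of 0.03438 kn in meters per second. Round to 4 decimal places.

1 knot = 0.514444 meters per second.
0.03438 × 0.514444 ≈ 0.0177 m/s.

0.0177 meters per second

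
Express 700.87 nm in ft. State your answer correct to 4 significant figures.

2.299 × 10^-6 feet

1 nm = 3.28084 × 10^-9 ft.
So 700.87 × 3.28084 × 10^-9 ≈ 2.299 × 10^-6 ft.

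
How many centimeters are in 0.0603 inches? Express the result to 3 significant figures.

1 inch = 2.54000 cm.
Then 0.0603 × 2.54000 ≈ 0.153 cm.

0.153 centimeters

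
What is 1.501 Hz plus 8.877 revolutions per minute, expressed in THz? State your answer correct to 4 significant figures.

1.501 Hz = 1.50100e-12 THz and 8.877 rpm = 1.47950e-13 THz.
1.50100e-12 + 1.47950e-13 ≈ 1.649e-12 THz.

1.649e-12 terahertz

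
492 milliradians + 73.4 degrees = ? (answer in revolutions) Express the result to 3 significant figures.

0.282 revolutions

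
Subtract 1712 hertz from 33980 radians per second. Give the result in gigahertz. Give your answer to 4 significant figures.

3.696 × 10^-6 GHz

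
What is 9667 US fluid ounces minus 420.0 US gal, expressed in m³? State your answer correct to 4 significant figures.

9667 US fl oz = 0.285887 m³ and 420.0 US gal = 1.58987 m³.
0.285887 − 1.58987 ≈ -1.304 m³.

-1.304 cubic meters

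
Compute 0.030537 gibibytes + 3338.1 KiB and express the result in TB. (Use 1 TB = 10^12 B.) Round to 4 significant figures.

3.621e-5 TB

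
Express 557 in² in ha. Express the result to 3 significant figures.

1 square inch = 6.45160 × 10^-8 ha.
So 557 × 6.45160 × 10^-8 ≈ 3.59 × 10^-5 ha.

3.59 × 10^-5 hectares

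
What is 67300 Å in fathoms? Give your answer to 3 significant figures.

3.68e-6 fathom

1 angstrom = 5.46807e-11 fathoms.
Then 67300 × 5.46807e-11 ≈ 3.68e-6 fathom.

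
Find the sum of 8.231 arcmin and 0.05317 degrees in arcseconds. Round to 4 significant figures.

8.231 arcmin = 493.860 arcsec and 0.05317 ° = 191.412 arcsec.
493.860 + 191.412 ≈ 685.3 arcsec.

685.3 arcseconds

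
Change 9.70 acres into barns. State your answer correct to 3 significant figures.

3.93 × 10^32 barns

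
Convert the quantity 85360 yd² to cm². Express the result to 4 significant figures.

7.137 × 10^8 square centimeters

1 yd² = 8361.27 square centimeters.
Then 85360 × 8361.27 ≈ 7.137 × 10^8 cm².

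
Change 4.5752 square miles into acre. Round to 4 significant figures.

2928 acre

1 square mile = 640.000 acre.
So 4.5752 × 640.000 ≈ 2928 acre.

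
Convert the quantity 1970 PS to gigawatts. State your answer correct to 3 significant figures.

0.00145 GW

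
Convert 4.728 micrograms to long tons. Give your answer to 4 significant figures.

1 μg = 9.84207 × 10^-13 long tons.
So 4.728 × 9.84207 × 10^-13 ≈ 4.653 × 10^-12 long ton.

4.653 × 10^-12 long ton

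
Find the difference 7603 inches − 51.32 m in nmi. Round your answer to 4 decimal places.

0.0766 nautical miles

7603 in = 0.104274 nmi and 51.32 m = 0.0277106 nmi.
0.104274 − 0.0277106 ≈ 0.0766 nmi.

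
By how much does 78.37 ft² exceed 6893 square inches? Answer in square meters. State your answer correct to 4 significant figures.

78.37 ft² = 7.28081 m² and 6893 in² = 4.44709 m².
7.28081 − 4.44709 ≈ 2.834 m².

2.834 square meters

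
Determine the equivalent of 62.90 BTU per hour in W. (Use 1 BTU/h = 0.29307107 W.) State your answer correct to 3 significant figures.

18.4 watts

1 BTU per hour = 0.293071 watts.
62.90 × 0.293071 ≈ 18.4 W.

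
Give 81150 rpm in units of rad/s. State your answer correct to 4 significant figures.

8498 rad/s

1 revolution per minute = 0.104720 radians per second.
Then 81150 × 0.104720 ≈ 8498 rad/s.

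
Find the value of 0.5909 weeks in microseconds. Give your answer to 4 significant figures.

3.574e+11 microseconds

1 wk = 6.04800e+11 microseconds.
So 0.5909 × 6.04800e+11 ≈ 3.574e+11 μs.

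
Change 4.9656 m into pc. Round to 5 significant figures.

1 m = 3.24078e-17 pc.
Thus 4.9656 × 3.24078e-17 ≈ 1.6092e-16 pc.

1.6092e-16 parsecs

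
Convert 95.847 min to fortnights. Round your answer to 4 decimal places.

1 min = 4.96032e-5 fortnights.
Then 95.847 × 4.96032e-5 ≈ 0.0048 fortnight.

0.0048 fortnight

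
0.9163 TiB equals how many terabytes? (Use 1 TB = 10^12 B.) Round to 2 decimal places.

1.01 terabytes

1 tebibyte = 1.09951 TB.
Thus 0.9163 × 1.09951 ≈ 1.01 TB.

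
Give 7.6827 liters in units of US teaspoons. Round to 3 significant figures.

1560 US tsp

1 L = 202.884 US tsp.
Then 7.6827 × 202.884 ≈ 1560 US tsp.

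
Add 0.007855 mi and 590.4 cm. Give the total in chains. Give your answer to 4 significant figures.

0.007855 mi = 0.628400 chain and 590.4 cm = 0.293486 chain.
0.628400 + 0.293486 ≈ 0.9219 chain.

0.9219 chain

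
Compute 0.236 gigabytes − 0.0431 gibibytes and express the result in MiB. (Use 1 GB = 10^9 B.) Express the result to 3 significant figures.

181 MiB

0.236 GB = 225.067 MiB and 0.0431 GiB = 44.1344 MiB.
225.067 − 44.1344 ≈ 181 MiB.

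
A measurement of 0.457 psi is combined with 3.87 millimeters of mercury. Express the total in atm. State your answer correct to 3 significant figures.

0.457 psi = 0.0310970 atm and 3.87 mmHg = 0.00509211 atm.
0.0310970 + 0.00509211 ≈ 0.0362 atm.

0.0362 atm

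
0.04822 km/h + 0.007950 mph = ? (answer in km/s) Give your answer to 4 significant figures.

1.695 × 10^-5 kilometers per second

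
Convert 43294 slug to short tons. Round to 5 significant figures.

696.47 short ton

1 slug = 0.0160870 short tons.
So 43294 × 0.0160870 ≈ 696.47 short ton.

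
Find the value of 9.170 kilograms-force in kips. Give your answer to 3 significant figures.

1 kilogram-force = 0.00220462 kip.
Thus 9.170 × 0.00220462 ≈ 0.0202 kip.

0.0202 kip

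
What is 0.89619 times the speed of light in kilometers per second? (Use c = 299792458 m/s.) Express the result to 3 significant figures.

269000 km/s

1 c = 299792 kilometers per second.
0.89619 × 299792 ≈ 269000 km/s.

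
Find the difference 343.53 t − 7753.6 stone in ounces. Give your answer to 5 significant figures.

1.0381 × 10^7 ounces

343.53 t = 1.21177 × 10^7 oz and 7753.6 st = 1.73681 × 10^6 oz.
1.21177 × 10^7 − 1.73681 × 10^6 ≈ 1.0381 × 10^7 oz.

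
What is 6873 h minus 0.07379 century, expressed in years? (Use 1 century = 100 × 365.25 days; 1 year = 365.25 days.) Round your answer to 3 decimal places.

-6.595 yr

6873 h = 0.784052 yr and 0.07379 century = 7.37900 yr.
0.784052 − 7.37900 ≈ -6.595 yr.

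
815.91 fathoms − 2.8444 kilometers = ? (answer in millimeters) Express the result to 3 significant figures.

-1.35 × 10^6 mm

815.91 fathom = 1.49214 × 10^6 mm and 2.8444 km = 2.84440 × 10^6 mm.
1.49214 × 10^6 − 2.84440 × 10^6 ≈ -1.35 × 10^6 mm.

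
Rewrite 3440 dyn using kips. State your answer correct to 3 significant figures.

1 dyn = 2.24809e-9 kips.
Then 3440 × 2.24809e-9 ≈ 7.73e-6 kip.

7.73e-6 kips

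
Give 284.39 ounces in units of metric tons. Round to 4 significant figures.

1 ounce = 2.83495e-5 t.
284.39 × 2.83495e-5 ≈ 0.008062 t.

0.008062 t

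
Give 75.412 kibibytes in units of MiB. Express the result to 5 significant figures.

0.073645 mebibytes

1 KiB = 0.0009765625 mebibytes.
75.412 × 0.0009765625 ≈ 0.073645 MiB.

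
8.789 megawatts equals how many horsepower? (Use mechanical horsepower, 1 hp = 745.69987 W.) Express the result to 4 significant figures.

1 MW = 1341.02 hp.
8.789 × 1341.02 ≈ 11790 hp.

11790 horsepower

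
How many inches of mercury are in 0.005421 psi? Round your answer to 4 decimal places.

0.0110 inHg

1 pound per square inch = 2.03602 inHg.
0.005421 × 2.03602 ≈ 0.0110 inHg.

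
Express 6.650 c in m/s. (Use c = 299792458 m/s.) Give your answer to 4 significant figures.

1.994e+9 meters per second

1 speed of light = 2.99792e+8 m/s.
Thus 6.650 × 2.99792e+8 ≈ 1.994e+9 m/s.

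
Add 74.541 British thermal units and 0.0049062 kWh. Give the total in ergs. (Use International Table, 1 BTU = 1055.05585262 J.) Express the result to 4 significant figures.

74.541 BTU = 7.86449 × 10^11 erg and 0.0049062 kWh = 1.76623 × 10^11 erg.
7.86449 × 10^11 + 1.76623 × 10^11 ≈ 9.631 × 10^11 erg.

9.631 × 10^11 erg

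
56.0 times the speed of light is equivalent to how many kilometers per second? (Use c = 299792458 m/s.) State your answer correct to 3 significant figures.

1.68 × 10^7 km/s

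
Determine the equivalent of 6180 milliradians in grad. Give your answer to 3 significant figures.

1 mrad = 0.0636620 grad.
Thus 6180 × 0.0636620 ≈ 393 grad.

393 grad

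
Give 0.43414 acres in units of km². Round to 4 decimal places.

1 acre = 0.00404686 km².
Thus 0.43414 × 0.00404686 ≈ 0.0018 km².

0.0018 square kilometers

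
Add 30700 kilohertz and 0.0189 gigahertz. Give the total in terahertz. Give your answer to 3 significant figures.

30700 kHz = 3.07000 × 10^-5 THz and 0.0189 GHz = 1.89000 × 10^-5 THz.
3.07000 × 10^-5 + 1.89000 × 10^-5 ≈ 4.96 × 10^-5 THz.

4.96 × 10^-5 terahertz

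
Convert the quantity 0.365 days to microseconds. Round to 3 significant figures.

3.15e+10 μs

1 d = 8.64000e+10 microseconds.
Thus 0.365 × 8.64000e+10 ≈ 3.15e+10 μs.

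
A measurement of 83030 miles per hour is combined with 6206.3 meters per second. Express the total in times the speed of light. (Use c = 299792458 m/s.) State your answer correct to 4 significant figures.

0.0001445 c

83030 mph = 0.000123811 c and 6206.3 m/s = 2.07020e-5 c.
0.000123811 + 2.07020e-5 ≈ 0.0001445 c.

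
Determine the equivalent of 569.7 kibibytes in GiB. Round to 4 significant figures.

0.0005433 gibibytes

1 kibibyte = 9.53674e-7 GiB.
569.7 × 9.53674e-7 ≈ 0.0005433 GiB.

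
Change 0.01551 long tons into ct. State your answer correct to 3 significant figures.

78800 carats

1 long ton = 5.08023e+6 ct.
Thus 0.01551 × 5.08023e+6 ≈ 78800 ct.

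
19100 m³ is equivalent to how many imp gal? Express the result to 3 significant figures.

4.20e+6 imperial gallons

1 m³ = 219.969 imp gal.
19100 × 219.969 ≈ 4.20e+6 imp gal.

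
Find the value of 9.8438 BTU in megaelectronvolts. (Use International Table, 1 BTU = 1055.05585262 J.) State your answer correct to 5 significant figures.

1 BTU = 6.58514 × 10^15 MeV.
Thus 9.8438 × 6.58514 × 10^15 ≈ 6.4823 × 10^16 MeV.

6.4823 × 10^16 MeV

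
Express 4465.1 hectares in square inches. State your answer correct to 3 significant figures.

1 ha = 1.55000e+7 square inches.
4465.1 × 1.55000e+7 ≈ 6.92e+10 in².

6.92e+10 in²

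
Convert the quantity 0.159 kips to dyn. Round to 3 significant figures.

1 kip = 4.44822e+8 dyn.
Then 0.159 × 4.44822e+8 ≈ 7.07e+7 dyn.

7.07e+7 dynes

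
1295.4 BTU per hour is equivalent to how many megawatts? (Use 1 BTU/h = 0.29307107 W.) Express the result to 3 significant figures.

0.000380 megawatts

1 BTU/h = 2.93071 × 10^-7 MW.
So 1295.4 × 2.93071 × 10^-7 ≈ 0.000380 MW.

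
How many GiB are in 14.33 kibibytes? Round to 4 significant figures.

1.367e-5 gibibytes

1 KiB = 9.53674e-7 GiB.
So 14.33 × 9.53674e-7 ≈ 1.367e-5 GiB.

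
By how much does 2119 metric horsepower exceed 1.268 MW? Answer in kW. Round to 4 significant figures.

290.5 kW

2119 PS = 1558.52 kW and 1.268 MW = 1268.00 kW.
1558.52 − 1268.00 ≈ 290.5 kW.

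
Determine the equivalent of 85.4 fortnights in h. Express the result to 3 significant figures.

28700 h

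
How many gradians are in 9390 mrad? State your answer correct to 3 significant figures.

598 grad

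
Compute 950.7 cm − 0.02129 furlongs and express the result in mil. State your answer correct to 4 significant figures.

950.7 cm = 374291 mil and 0.02129 furlong = 168617 mil.
374291 − 168617 ≈ 205700 mil.

205700 mil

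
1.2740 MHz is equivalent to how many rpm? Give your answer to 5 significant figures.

7.6440e+7 revolutions per minute

1 MHz = 6.00000e+7 revolutions per minute.
1.2740 × 6.00000e+7 ≈ 7.6440e+7 rpm.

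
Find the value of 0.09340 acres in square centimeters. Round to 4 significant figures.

3.780 × 10^6 cm²

1 acre = 4.04686 × 10^7 cm².
Thus 0.09340 × 4.04686 × 10^7 ≈ 3.780 × 10^6 cm².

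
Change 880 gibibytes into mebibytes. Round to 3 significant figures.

901000 MiB

1 GiB = 1024.00 mebibytes.
880 × 1024.00 ≈ 901000 MiB.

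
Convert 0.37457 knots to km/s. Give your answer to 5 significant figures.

0.00019270 kilometers per second

1 knot = 0.000514444 km/s.
Then 0.37457 × 0.000514444 ≈ 0.00019270 km/s.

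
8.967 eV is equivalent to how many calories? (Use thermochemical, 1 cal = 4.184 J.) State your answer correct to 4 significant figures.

3.434e-19 calories

1 eV = 3.82929e-20 calories.
8.967 × 3.82929e-20 ≈ 3.434e-19 cal.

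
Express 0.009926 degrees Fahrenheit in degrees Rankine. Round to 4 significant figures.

459.7 °R

°R = °F + 459.67.
Applying the formula gives 459.7 °R.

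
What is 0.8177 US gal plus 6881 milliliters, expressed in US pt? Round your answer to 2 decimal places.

0.8177 US gal = 6.54160 US pt and 6881 mL = 14.5421 US pt.
6.54160 + 14.5421 ≈ 21.08 US pt.

21.08 US pt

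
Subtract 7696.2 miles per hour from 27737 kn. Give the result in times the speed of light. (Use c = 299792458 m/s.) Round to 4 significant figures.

3.612 × 10^-5 times the speed of light

27737 kn = 4.75967 × 10^-5 c and 7696.2 mph = 1.14763 × 10^-5 c.
4.75967 × 10^-5 − 1.14763 × 10^-5 ≈ 3.612 × 10^-5 c.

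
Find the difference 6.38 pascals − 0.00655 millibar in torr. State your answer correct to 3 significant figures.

0.0429 torr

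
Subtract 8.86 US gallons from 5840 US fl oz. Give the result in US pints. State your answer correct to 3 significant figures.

294 US pt

5840 US fl oz = 365.000 US pt and 8.86 US gal = 70.8800 US pt.
365.000 − 70.8800 ≈ 294 US pt.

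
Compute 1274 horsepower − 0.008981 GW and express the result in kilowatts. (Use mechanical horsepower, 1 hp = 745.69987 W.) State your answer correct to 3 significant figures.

1274 hp = 950.022 kW and 0.008981 GW = 8981.00 kW.
950.022 − 8981.00 ≈ -8030 kW.

-8030 kilowatts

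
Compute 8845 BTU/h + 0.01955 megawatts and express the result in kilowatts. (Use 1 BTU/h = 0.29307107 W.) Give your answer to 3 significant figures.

22.1 kW

8845 BTU/h = 2.59221 kW and 0.01955 MW = 19.5500 kW.
2.59221 + 19.5500 ≈ 22.1 kW.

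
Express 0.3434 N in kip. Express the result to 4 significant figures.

7.720e-5 kip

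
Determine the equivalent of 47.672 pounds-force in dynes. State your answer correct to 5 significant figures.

2.1206e+7 dyn

1 pound-force = 444822 dynes.
So 47.672 × 444822 ≈ 2.1206e+7 dyn.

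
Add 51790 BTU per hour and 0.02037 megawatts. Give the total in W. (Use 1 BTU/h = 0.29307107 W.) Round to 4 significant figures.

35550 W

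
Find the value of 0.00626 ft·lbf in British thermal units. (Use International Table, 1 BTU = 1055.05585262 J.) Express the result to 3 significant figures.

1 foot-pound = 0.00128507 BTU.
Thus 0.00626 × 0.00128507 ≈ 8.04 × 10^-6 BTU.

8.04 × 10^-6 British thermal units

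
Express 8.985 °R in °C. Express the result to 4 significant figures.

-268.2 degrees Celsius

°R = (°C + 273.15) × 9/5.
Applying the formula gives -268.2 °C.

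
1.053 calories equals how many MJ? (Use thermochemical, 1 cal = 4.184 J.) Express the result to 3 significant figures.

1 calorie = 4.18400 × 10^-6 megajoules.
Then 1.053 × 4.18400 × 10^-6 ≈ 4.41 × 10^-6 MJ.

4.41 × 10^-6 MJ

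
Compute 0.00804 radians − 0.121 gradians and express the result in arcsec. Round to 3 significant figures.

1270 arcsec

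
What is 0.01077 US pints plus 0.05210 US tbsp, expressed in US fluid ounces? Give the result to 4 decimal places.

0.01077 US pt = 0.172320 US fl oz and 0.05210 US tbsp = 0.0260500 US fl oz.
0.172320 + 0.0260500 ≈ 0.1984 US fl oz.

0.1984 US fl oz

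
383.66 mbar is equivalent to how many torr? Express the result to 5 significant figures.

287.77 torr

1 millibar = 0.750062 torr.
Thus 383.66 × 0.750062 ≈ 287.77 torr.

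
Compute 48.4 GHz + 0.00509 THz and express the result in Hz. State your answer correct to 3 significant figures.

5.35 × 10^10 hertz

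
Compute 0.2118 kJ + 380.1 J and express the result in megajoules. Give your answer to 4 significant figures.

0.2118 kJ = 0.000211800 MJ and 380.1 J = 0.000380100 MJ.
0.000211800 + 0.000380100 ≈ 0.0005919 MJ.

0.0005919 MJ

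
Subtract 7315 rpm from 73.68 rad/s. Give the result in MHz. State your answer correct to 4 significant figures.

73.68 rad/s = 1.17265e-5 MHz and 7315 rpm = 0.000121917 MHz.
1.17265e-5 − 0.000121917 ≈ -0.0001102 MHz.

-0.0001102 megahertz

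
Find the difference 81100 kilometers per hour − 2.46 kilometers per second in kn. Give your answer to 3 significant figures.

39000 knots

81100 km/h = 43790.5 kn and 2.46 km/s = 4781.86 kn.
43790.5 − 4781.86 ≈ 39000 kn.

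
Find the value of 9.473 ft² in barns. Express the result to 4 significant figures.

8.801e+27 barn

1 ft² = 9.29030e+26 barn.
9.473 × 9.29030e+26 ≈ 8.801e+27 barn.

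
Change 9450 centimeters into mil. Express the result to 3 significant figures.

3.72e+6 mils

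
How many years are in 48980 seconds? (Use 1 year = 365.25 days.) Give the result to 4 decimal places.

1 second = 3.16881 × 10^-8 yr.
So 48980 × 3.16881 × 10^-8 ≈ 0.0016 yr.

0.0016 yr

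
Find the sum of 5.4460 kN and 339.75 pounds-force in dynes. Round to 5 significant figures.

6.9573 × 10^8 dyn

5.4460 kN = 5.44600 × 10^8 dyn and 339.75 lbf = 1.51128 × 10^8 dyn.
5.44600 × 10^8 + 1.51128 × 10^8 ≈ 6.9573 × 10^8 dyn.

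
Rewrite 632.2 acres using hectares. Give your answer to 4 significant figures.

255.8 ha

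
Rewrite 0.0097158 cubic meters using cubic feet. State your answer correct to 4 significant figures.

1 m³ = 35.3147 cubic feet.
0.0097158 × 35.3147 ≈ 0.3431 ft³.

0.3431 ft³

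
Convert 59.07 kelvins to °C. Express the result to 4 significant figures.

-214.1 °C

K = °C + 273.15.
Applying the formula gives -214.1 °C.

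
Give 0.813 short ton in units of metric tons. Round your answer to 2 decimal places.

0.74 t

1 short ton = 0.907185 metric tons.
0.813 × 0.907185 ≈ 0.74 t.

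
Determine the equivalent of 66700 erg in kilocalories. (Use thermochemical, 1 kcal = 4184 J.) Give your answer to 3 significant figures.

1 erg = 2.39006e-11 kcal.
Then 66700 × 2.39006e-11 ≈ 1.59e-6 kcal.

1.59e-6 kcal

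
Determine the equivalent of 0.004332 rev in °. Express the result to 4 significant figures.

1 revolution = 360.000 °.
Thus 0.004332 × 360.000 ≈ 1.560 °.

1.560 degrees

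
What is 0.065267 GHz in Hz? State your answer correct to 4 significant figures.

1 GHz = 1.00000 × 10^9 hertz.
Then 0.065267 × 1.00000 × 10^9 ≈ 6.527 × 10^7 Hz.

6.527 × 10^7 hertz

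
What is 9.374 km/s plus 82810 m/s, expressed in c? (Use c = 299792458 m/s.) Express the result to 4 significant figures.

9.374 km/s = 3.12683 × 10^-5 c and 82810 m/s = 0.000276224 c.
3.12683 × 10^-5 + 0.000276224 ≈ 0.0003075 c.

0.0003075 times the speed of light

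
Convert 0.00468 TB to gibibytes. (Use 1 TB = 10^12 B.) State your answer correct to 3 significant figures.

4.36 GiB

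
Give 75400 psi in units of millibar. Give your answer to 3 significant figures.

1 psi = 68.9476 millibar.
75400 × 68.9476 ≈ 5.20 × 10^6 mbar.

5.20 × 10^6 millibar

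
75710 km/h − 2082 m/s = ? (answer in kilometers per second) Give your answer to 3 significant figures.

18.9 km/s

75710 km/h = 21.0306 km/s and 2082 m/s = 2.08200 km/s.
21.0306 − 2.08200 ≈ 18.9 km/s.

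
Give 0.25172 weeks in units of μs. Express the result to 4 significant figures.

1.522 × 10^11 microseconds

1 wk = 6.04800 × 10^11 μs.
So 0.25172 × 6.04800 × 10^11 ≈ 1.522 × 10^11 μs.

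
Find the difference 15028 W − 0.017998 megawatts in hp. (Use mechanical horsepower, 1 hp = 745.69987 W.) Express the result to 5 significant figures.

15028 W = 20.1529 hp and 0.017998 MW = 24.1357 hp.
20.1529 − 24.1357 ≈ -3.9828 hp.

-3.9828 horsepower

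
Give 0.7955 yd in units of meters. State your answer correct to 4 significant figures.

1 yard = 0.914400 m.
0.7955 × 0.914400 ≈ 0.7274 m.

0.7274 m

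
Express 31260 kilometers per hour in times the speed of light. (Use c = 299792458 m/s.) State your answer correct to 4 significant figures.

2.896e-5 c

1 km/h = 9.26567e-10 times the speed of light.
Thus 31260 × 9.26567e-10 ≈ 2.896e-5 c.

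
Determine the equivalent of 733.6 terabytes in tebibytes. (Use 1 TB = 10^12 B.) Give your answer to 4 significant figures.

1 terabyte = 0.909495 tebibytes.
So 733.6 × 0.909495 ≈ 667.2 TiB.

667.2 tebibytes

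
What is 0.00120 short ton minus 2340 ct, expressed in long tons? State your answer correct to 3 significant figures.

0.000611 long ton

0.00120 short ton = 0.00107143 long ton and 2340 ct = 0.000460609 long ton.
0.00107143 − 0.000460609 ≈ 0.000611 long ton.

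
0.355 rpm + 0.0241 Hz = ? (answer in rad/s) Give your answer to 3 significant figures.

0.355 rpm = 0.0371755 rad/s and 0.0241 Hz = 0.151425 rad/s.
0.0371755 + 0.151425 ≈ 0.189 rad/s.

0.189 radians per second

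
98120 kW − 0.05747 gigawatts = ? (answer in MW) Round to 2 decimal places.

98120 kW = 98.1200 MW and 0.05747 GW = 57.4700 MW.
98.1200 − 57.4700 ≈ 40.65 MW.

40.65 megawatts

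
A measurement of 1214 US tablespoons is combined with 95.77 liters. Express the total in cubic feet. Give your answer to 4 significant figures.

4.016 ft³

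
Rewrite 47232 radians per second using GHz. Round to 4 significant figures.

7.517 × 10^-6 gigahertz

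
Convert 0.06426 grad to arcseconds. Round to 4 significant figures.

208.2 arcseconds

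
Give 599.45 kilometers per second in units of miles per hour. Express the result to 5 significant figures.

1 kilometer per second = 2236.94 mph.
So 599.45 × 2236.94 ≈ 1.3409 × 10^6 mph.

1.3409 × 10^6 mph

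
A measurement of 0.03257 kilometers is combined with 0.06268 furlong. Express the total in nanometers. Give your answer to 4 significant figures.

4.518e+10 nanometers

0.03257 km = 3.25700e+10 nm and 0.06268 furlong = 1.26092e+10 nm.
3.25700e+10 + 1.26092e+10 ≈ 4.518e+10 nm.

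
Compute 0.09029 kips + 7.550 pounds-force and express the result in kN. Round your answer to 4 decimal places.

0.4352 kilonewtons

0.09029 kip = 0.401630 kN and 7.550 lbf = 0.0335841 kN.
0.401630 + 0.0335841 ≈ 0.4352 kN.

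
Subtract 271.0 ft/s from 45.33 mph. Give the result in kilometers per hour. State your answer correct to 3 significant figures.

-224 km/h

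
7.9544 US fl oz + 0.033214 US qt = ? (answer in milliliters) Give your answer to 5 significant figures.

7.9544 US fl oz = 235.240 mL and 0.033214 US qt = 31.4322 mL.
235.240 + 31.4322 ≈ 266.67 mL.

266.67 mL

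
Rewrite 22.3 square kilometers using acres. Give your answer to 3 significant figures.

1 square kilometer = 247.105 acres.
So 22.3 × 247.105 ≈ 5510 acre.

5510 acre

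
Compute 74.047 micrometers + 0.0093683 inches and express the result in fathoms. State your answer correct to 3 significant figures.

0.000171 fathom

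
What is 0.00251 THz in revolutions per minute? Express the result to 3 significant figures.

1 THz = 6.00000 × 10^13 revolutions per minute.
0.00251 × 6.00000 × 10^13 ≈ 1.51 × 10^11 rpm.

1.51 × 10^11 rpm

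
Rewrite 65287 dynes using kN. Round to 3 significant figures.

0.000653 kN

1 dyn = 1.00000e-8 kN.
65287 × 1.00000e-8 ≈ 0.000653 kN.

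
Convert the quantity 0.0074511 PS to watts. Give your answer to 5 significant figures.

5.4803 W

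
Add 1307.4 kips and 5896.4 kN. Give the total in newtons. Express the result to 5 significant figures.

1307.4 kip = 5.81560 × 10^6 N and 5896.4 kN = 5.89640 × 10^6 N.
5.81560 × 10^6 + 5.89640 × 10^6 ≈ 1.1712 × 10^7 N.

1.1712 × 10^7 newtons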